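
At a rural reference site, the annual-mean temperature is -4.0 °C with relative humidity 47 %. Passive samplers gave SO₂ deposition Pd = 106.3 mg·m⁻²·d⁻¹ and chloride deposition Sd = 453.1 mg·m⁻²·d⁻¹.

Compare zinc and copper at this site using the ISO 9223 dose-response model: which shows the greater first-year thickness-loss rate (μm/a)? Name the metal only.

zinc

zinc: temperature factor f = +0.038·(-14.0) = -0.5320
  SO₂ term: 0.0129·106.3^0.44·exp(0.046·47-0.5320) = 0.5131
  Sd branch = 0.0175·Sd^0.57·e^(0.008·RH+0.085·T) = 0.5925 μm/a
  r_corr = 0.5131 + 0.5925 = 1.106 μm/a
copper: temperature factor f = +0.126·(-14.0) = -1.7640
  SO₂ term: 0.0053·106.3^0.26·exp(0.059·47-1.7640) = 0.04891
  Cl⁻ term: 0.01025·453.1^0.27·exp(0.036·47+0.049·-4.0) = 0.2386
  sum: 0.04891 + 0.2386 → r_corr = 0.2875 μm/a
Ordering by μm/a: zinc (1.11) > copper (0.287)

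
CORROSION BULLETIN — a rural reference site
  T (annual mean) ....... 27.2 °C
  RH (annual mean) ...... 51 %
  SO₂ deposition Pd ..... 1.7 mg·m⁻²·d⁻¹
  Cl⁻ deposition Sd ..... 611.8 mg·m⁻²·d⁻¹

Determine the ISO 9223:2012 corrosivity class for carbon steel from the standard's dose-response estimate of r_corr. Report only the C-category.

C5

carbon steel: f(T) = -0.054·(T−10) [T>10 °C] = -0.9288
  SO₂ term: 1.77·1.7^0.52·exp(0.02·51-0.9288) = 2.555
  Cl⁻ term: 0.102·611.8^0.62·exp(0.033·51+0.04·27.2) = 87.04
  sum: 2.555 + 87.04 → r_corr = 89.6 μm/a
ISO 9223 Table 2 (carbon steel): 80 < 89.6 ≤ 200 μm/a ⇒ C5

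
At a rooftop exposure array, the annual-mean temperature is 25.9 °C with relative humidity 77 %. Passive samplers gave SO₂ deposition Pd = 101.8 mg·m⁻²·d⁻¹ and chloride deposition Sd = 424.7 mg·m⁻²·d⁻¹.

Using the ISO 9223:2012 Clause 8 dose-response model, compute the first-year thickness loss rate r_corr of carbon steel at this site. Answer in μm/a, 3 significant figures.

r_corr = 194 μm/a

carbon steel: f(T) = -0.054·(T−10) [T>10 °C] = -0.8586
  Pd branch = 1.77·Pd^0.52·e^(0.02·RH+f) = 38.72 μm/a
  Sd branch = 0.102·Sd^0.62·e^(0.033·RH+0.04·T) = 155.4 μm/a
  r_corr = 38.72 + 155.4 = 194.1 μm/a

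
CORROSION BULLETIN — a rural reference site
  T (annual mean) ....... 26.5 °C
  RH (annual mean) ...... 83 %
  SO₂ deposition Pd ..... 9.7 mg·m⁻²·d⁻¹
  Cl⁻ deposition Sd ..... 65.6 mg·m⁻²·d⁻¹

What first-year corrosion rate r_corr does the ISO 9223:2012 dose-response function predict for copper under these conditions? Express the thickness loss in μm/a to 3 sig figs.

r_corr = 2.65 μm/a

copper: temperature factor f = -0.080·(16.5) = -1.3200
  Pd branch = 0.0053·Pd^0.26·e^(0.059·RH+f) = 0.3422 μm/a
  Sd branch = 0.01025·Sd^0.27·e^(0.036·RH+0.049·T) = 2.306 μm/a
  sum: 0.3422 + 2.306 → r_corr = 2.648 μm/a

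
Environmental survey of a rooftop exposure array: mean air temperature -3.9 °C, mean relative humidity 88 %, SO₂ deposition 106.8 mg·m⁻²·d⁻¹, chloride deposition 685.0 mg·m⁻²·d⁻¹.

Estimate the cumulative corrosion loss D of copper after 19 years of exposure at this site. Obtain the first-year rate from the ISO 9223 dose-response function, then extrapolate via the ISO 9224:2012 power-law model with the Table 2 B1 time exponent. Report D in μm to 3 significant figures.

copper: f(T) = +0.126·(T−10) [T≤10 °C] = -1.7514
  SO₂ term: 0.0053·106.8^0.26·exp(0.059·88-1.7514) = 0.5571
  Sd branch = 0.01025·Sd^0.27·e^(0.036·RH+0.049·T) = 1.173 μm/a
  sum: 0.5571 + 1.173 → r_corr = 1.73 μm/a
Power-law: D(19) = r_corr · 19^0.667
  D(19) = 1.73 × 19^0.667 = 1.73 × 7.127 = 12.33 μm

D(19) = 12.3 μm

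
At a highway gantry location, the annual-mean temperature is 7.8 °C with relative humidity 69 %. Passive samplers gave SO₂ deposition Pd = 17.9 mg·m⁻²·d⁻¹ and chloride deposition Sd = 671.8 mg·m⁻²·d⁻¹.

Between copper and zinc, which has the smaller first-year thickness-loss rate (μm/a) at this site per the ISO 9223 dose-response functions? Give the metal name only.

copper

copper: T≤10 °C ⇒ hinge +0.126·(7.8−10) = -0.2772
  Pd branch = 0.0053·Pd^0.26·e^(0.059·RH+f) = 0.4985 μm/a
  Cl⁻ term: 0.01025·671.8^0.27·exp(0.036·69+0.049·7.8) = 1.044
  r_corr = 0.4985 + 1.044 = 1.543 μm/a
zinc: f(T) = +0.038·(T−10) [T≤10 °C] = -0.0836
  SO₂ term: 0.0129·17.9^0.44·exp(0.046·69-0.0836) = 1.009
  Sd branch = 0.0175·Sd^0.57·e^(0.008·RH+0.085·T) = 2.411 μm/a
  r_corr = 1.009 + 2.411 = 3.42 μm/a
Ordering by μm/a: zinc (3.42) > copper (1.54)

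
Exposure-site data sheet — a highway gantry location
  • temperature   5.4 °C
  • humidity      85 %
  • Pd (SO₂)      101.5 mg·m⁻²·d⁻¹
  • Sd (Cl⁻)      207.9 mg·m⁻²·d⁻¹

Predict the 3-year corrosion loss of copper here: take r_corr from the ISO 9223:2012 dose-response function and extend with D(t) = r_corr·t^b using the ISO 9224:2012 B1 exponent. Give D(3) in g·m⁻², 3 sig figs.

D(3) = 50.2 g·m⁻²

copper: f(T) = +0.126·(T−10) [T≤10 °C] = -0.5796
  SO₂ term: 0.0053·101.5^0.26·exp(0.059·85-0.5796) = 1.487
  Cl⁻ term: 0.01025·207.9^0.27·exp(0.036·85+0.049·5.4) = 1.203
  sum: 1.487 + 1.203 → r_corr = 2.69 μm/a
ISO 9224: D(t) = r_corr · t^b with b = 0.667 (copper, B1)
  D(3) = 2.69 × 3^0.667 = 2.69 × 2.081 = 5.598 μm
  Mass loss = 5.598 μm × 8.96 g/cm³ = 50.15 g·m⁻²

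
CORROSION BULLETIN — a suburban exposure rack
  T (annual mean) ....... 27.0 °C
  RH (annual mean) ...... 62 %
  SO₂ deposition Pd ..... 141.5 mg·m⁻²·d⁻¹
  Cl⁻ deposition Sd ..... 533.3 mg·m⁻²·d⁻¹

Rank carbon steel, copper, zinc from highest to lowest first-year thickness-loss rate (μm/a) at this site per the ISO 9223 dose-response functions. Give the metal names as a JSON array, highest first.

["carbon steel", "zinc", "copper"]

carbon steel: T>10 °C ⇒ hinge -0.054·(27.0−10) = -0.9180
  sulphur-dioxide contribution → 32.08 μm/a
  chloride contribution → 114 μm/a
  total first-year rate 146.1 μm/a
copper: T>10 °C ⇒ hinge -0.080·(27.0−10) = -1.3600
  sulphur-dioxide contribution → 0.1912 μm/a
  chloride contribution → 1.954 μm/a
  total first-year rate 2.145 μm/a
zinc: f(T) = -0.071·(T−10) [T>10 °C] = -1.2070
  sulphur-dioxide contribution → 0.5907 μm/a
  chloride contribution → 10.22 μm/a
  total first-year rate 10.81 μm/a
Ordering by μm/a: carbon steel (146) > zinc (10.8) > copper (2.15)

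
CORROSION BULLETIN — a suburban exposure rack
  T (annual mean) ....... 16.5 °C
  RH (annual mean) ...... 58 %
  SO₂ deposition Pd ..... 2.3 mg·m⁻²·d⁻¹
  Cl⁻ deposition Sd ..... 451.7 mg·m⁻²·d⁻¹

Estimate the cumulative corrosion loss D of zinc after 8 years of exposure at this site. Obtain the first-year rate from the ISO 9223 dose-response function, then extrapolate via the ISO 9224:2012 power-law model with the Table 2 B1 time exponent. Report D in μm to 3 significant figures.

D(8) = 20.9 μm

zinc: temperature factor f = -0.071·(6.5) = -0.4615
  SO₂ term: 0.0129·2.3^0.44·exp(0.046·58-0.4615) = 0.1691
  Sd branch = 0.0175·Sd^0.57·e^(0.008·RH+0.085·T) = 3.689 μm/a
  r_corr = 0.1691 + 3.689 = 3.858 μm/a
Power-law: D(8) = r_corr · 8^0.813
  D(8) = 3.858 × 8^0.813 = 3.858 × 5.423 = 20.92 μm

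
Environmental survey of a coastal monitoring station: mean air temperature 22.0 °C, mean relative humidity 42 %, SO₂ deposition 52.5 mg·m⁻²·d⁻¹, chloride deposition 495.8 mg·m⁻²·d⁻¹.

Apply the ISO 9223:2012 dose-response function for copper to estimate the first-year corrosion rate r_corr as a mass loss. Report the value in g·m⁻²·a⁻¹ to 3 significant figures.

r_corr = 7.15 g·m⁻²·a⁻¹

copper: f(T) = -0.080·(T−10) [T>10 °C] = -0.9600
  sulphur-dioxide contribution → 0.06773 μm/a
  chloride contribution → 0.7299 μm/a
  ⇒ r_corr(copper) = 0.7977 μm/a
Convert to mass loss: 0.7977 μm/a × 8.96 g/cm³ = 7.147 g·m⁻²·a⁻¹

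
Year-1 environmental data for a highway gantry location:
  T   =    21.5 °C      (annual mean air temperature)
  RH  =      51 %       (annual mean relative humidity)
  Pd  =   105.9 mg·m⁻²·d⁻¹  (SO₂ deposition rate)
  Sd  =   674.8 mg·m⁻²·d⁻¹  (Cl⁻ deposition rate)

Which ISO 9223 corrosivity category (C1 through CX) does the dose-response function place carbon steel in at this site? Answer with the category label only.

carbon steel: T>10 °C ⇒ hinge -0.054·(21.5−10) = -0.6210
  Pd branch = 1.77·Pd^0.52·e^(0.02·RH+f) = 29.8 μm/a
  Cl⁻ term: 0.102·674.8^0.62·exp(0.033·51+0.04·21.5) = 73.64
  sum: 29.8 + 73.64 → r_corr = 103.4 μm/a
ISO 9223 Table 2 (carbon steel): 80 < 103 ≤ 200 μm/a ⇒ C5

C5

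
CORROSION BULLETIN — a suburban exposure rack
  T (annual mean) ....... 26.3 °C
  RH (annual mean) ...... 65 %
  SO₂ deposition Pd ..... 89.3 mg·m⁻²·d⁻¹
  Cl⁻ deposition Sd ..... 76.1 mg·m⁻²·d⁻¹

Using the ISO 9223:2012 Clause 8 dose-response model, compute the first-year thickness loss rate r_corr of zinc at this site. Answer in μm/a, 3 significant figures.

r_corr = 3.83 μm/a

zinc: f(T) = -0.071·(T−10) [T>10 °C] = -1.1573
  Pd branch = 0.0129·Pd^0.44·e^(0.046·RH+f) = 0.582 μm/a
  Sd branch = 0.0175·Sd^0.57·e^(0.008·RH+0.085·T) = 3.252 μm/a
  sum: 0.582 + 3.252 → r_corr = 3.834 μm/a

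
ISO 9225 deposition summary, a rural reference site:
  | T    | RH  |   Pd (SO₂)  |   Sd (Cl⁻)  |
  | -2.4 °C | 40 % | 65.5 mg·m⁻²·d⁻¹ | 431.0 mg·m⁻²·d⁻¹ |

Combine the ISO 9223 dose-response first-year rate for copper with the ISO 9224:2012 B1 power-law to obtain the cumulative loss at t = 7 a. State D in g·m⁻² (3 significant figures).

copper: temperature factor f = +0.126·(-12.4) = -1.5624
  Pd branch = 0.0053·Pd^0.26·e^(0.059·RH+f) = 0.03491 μm/a
  Sd branch = 0.01025·Sd^0.27·e^(0.036·RH+0.049·T) = 0.1979 μm/a
  sum: 0.03491 + 0.1979 → r_corr = 0.2328 μm/a
Long-term exponent b (ISO 9224 Table 2, B1) = 0.667
  D(7) = 0.2328 × 7^0.667 = 0.2328 × 3.662 = 0.8523 μm
  Mass loss = 0.8523 μm × 8.96 g/cm³ = 7.637 g·m⁻²

D(7) = 7.64 g·m⁻²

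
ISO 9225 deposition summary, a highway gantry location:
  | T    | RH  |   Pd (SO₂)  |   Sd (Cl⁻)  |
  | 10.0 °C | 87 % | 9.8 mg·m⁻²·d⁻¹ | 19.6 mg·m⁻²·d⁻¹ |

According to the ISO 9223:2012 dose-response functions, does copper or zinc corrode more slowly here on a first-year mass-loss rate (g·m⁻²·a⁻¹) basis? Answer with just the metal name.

zinc

copper: T≤10 °C ⇒ hinge +0.126·(10.0−10) = +0.0000
  Pd branch = 0.0053·Pd^0.26·e^(0.059·RH+f) = 1.626 μm/a
  Sd branch = 0.01025·Sd^0.27·e^(0.036·RH+0.049·T) = 0.8563 μm/a
  r_corr = 1.626 + 0.8563 = 2.483 μm/a
  mass loss = 2.483 μm/a × 8.96 g/cm³ = 22.25 g·m⁻²·a⁻¹
zinc: T≤10 °C ⇒ hinge +0.038·(10.0−10) = +0.0000
  SO₂ term: 0.0129·9.8^0.44·exp(0.046·87+0.0000) = 1.927
  Cl⁻ term: 0.0175·19.6^0.57·exp(0.008·87+0.085·10.0) = 0.4478
  r_corr = 1.927 + 0.4478 = 2.374 μm/a
  mass loss = 2.374 μm/a × 7.14 g/cm³ = 16.95 g·m⁻²·a⁻¹
Ordering by g·m⁻²·a⁻¹: copper (22.2) > zinc (17)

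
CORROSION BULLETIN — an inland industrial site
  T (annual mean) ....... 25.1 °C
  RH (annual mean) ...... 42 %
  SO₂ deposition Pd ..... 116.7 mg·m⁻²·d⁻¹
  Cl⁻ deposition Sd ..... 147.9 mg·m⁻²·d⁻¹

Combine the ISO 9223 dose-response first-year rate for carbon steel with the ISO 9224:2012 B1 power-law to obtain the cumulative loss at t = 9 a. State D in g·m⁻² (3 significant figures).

carbon steel: f(T) = -0.054·(T−10) [T>10 °C] = -0.8154
  Pd branch = 1.77·Pd^0.52·e^(0.02·RH+f) = 21.55 μm/a
  Cl⁻ term: 0.102·147.9^0.62·exp(0.033·42+0.04·25.1) = 24.66
  sum: 21.55 + 24.66 → r_corr = 46.21 μm/a
Long-term exponent b (ISO 9224 Table 2, B1) = 0.523
  D(9) = 46.21 × 9^0.523 = 46.21 × 3.156 = 145.8 μm
  Mass loss = 145.8 μm × 7.85 g/cm³ = 1145 g·m⁻²

D(9) = 1.14e+03 g·m⁻²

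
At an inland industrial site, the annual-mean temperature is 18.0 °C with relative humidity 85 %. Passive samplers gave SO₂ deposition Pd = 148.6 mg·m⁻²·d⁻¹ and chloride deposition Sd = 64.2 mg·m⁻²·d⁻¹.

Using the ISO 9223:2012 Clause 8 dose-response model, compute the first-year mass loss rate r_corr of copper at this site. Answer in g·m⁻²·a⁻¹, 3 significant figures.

copper: T>10 °C ⇒ hinge -0.080·(18.0−10) = -0.6400
  Pd branch = 0.0053·Pd^0.26·e^(0.059·RH+f) = 1.545 μm/a
  Sd branch = 0.01025·Sd^0.27·e^(0.036·RH+0.049·T) = 1.625 μm/a
  sum: 1.545 + 1.625 → r_corr = 3.17 μm/a
Convert to mass loss: 3.17 μm/a × 8.96 g/cm³ = 28.4 g·m⁻²·a⁻¹

r_corr = 28.4 g·m⁻²·a⁻¹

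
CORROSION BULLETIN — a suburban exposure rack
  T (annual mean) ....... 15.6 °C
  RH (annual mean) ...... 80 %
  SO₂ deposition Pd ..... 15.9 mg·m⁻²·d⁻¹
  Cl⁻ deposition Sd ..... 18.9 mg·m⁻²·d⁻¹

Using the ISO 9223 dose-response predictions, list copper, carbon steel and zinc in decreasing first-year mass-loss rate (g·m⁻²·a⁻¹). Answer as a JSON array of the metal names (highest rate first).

["carbon steel", "copper", "zinc"]

copper: f(T) = -0.080·(T−10) [T>10 °C] = -0.4480
  sulphur-dioxide contribution → 0.7797 μm/a
  chloride contribution → 0.8672 μm/a
  ⇒ r_corr(copper) = 1.647 μm/a
  mass loss = 1.647 μm/a × 8.96 g/cm³ = 14.76 g·m⁻²·a⁻¹
carbon steel: T>10 °C ⇒ hinge -0.054·(15.6−10) = -0.3024
  sulphur-dioxide contribution → 27.3 μm/a
  chloride contribution → 16.5 μm/a
  ⇒ r_corr(carbon steel) = 43.81 μm/a
  mass loss = 43.81 μm/a × 7.85 g/cm³ = 343.9 g·m⁻²·a⁻¹
zinc: f(T) = -0.071·(T−10) [T>10 °C] = -0.3976
  sulphur-dioxide contribution → 1.161 μm/a
  chloride contribution → 0.6675 μm/a
  ⇒ r_corr(zinc) = 1.828 μm/a
  mass loss = 1.828 μm/a × 7.14 g/cm³ = 13.05 g·m⁻²·a⁻¹
Ordering by g·m⁻²·a⁻¹: carbon steel (344) > copper (14.8) > zinc (13.1)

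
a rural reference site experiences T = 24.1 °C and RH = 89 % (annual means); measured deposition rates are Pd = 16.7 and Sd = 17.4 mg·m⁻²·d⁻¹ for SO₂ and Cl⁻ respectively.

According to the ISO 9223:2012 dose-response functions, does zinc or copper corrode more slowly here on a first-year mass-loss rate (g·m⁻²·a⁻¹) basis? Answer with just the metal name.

zinc

zinc: temperature factor f = -0.071·(14.1) = -1.0011
  SO₂ term: 0.0129·16.7^0.44·exp(0.046·89-1.0011) = 0.9813
  Sd branch = 0.0175·Sd^0.57·e^(0.008·RH+0.085·T) = 1.409 μm/a
  sum: 0.9813 + 1.409 → r_corr = 2.391 μm/a
  mass loss = 2.391 μm/a × 7.14 g/cm³ = 17.07 g·m⁻²·a⁻¹
copper: temperature factor f = -0.080·(14.1) = -1.1280
  Pd branch = 0.0053·Pd^0.26·e^(0.059·RH+f) = 0.6804 μm/a
  Sd branch = 0.01025·Sd^0.27·e^(0.036·RH+0.049·T) = 1.778 μm/a
  r_corr = 0.6804 + 1.778 = 2.459 μm/a
  mass loss = 2.459 μm/a × 8.96 g/cm³ = 22.03 g·m⁻²·a⁻¹
Ordering by g·m⁻²·a⁻¹: copper (22) > zinc (17.1)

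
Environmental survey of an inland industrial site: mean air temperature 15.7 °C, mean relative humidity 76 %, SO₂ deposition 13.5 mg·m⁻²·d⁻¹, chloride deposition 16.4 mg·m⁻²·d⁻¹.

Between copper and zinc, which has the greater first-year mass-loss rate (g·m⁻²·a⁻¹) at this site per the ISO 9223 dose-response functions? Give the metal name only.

copper

copper: f(T) = -0.080·(T−10) [T>10 °C] = -0.4560
  Pd branch = 0.0053·Pd^0.26·e^(0.059·RH+f) = 0.5855 μm/a
  Cl⁻ term: 0.01025·16.4^0.27·exp(0.036·76+0.049·15.7) = 0.7262
  r_corr = 0.5855 + 0.7262 = 1.312 μm/a
  mass loss = 1.312 μm/a × 8.96 g/cm³ = 11.75 g·m⁻²·a⁻¹
zinc: temperature factor f = -0.071·(5.7) = -0.4047
  SO₂ term: 0.0129·13.5^0.44·exp(0.046·76-0.4047) = 0.8922
  Sd branch = 0.0175·Sd^0.57·e^(0.008·RH+0.085·T) = 0.6013 μm/a
  r_corr = 0.8922 + 0.6013 = 1.494 μm/a
  mass loss = 1.494 μm/a × 7.14 g/cm³ = 10.66 g·m⁻²·a⁻¹
Ordering by g·m⁻²·a⁻¹: copper (11.8) > zinc (10.7)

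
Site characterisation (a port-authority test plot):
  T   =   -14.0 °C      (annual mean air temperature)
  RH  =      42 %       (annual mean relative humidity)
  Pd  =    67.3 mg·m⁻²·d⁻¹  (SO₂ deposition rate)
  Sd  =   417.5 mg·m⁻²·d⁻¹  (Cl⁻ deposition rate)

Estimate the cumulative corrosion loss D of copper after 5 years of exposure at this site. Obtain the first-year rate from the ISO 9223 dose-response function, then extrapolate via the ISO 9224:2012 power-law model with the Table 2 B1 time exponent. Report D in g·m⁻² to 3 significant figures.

copper: temperature factor f = +0.126·(-24.0) = -3.0240
  SO₂ term: 0.0053·67.3^0.26·exp(0.059·42-3.0240) = 0.009171
  Cl⁻ term: 0.01025·417.5^0.27·exp(0.036·42+0.049·-14.0) = 0.1194
  sum: 0.009171 + 0.1194 → r_corr = 0.1286 μm/a
Long-term exponent b (ISO 9224 Table 2, B1) = 0.667
  D(5) = 0.1286 × 5^0.667 = 0.1286 × 2.926 = 0.3762 μm
  Mass loss = 0.3762 μm × 8.96 g/cm³ = 3.37 g·m⁻²

D(5) = 3.37 g·m⁻²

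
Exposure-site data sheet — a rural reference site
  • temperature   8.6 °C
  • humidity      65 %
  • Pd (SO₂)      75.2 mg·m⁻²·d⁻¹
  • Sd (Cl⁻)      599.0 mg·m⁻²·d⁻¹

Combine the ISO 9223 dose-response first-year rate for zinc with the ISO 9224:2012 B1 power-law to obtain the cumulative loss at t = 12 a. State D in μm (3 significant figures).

D(12) = 29.9 μm

zinc: temperature factor f = +0.038·(-1.4) = -0.0532
  SO₂ term: 0.0129·75.2^0.44·exp(0.046·65-0.0532) = 1.628
  Cl⁻ term: 0.0175·599.0^0.57·exp(0.008·65+0.085·8.6) = 2.341
  sum: 1.628 + 2.341 → r_corr = 3.969 μm/a
Power-law: D(12) = r_corr · 12^0.813
  D(12) = 3.969 × 12^0.813 = 3.969 × 7.54 = 29.93 μm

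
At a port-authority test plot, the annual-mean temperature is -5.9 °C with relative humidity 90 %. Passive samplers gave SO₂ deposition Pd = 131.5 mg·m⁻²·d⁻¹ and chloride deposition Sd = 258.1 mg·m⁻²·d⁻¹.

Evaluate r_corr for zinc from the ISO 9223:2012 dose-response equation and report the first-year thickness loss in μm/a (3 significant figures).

r_corr = 4.30 μm/a

zinc: T≤10 °C ⇒ hinge +0.038·(-5.9−10) = -0.6042
  SO₂ term: 0.0129·131.5^0.44·exp(0.046·90-0.6042) = 3.789
  Sd branch = 0.0175·Sd^0.57·e^(0.008·RH+0.085·T) = 0.516 μm/a
  r_corr = 3.789 + 0.516 = 4.305 μm/a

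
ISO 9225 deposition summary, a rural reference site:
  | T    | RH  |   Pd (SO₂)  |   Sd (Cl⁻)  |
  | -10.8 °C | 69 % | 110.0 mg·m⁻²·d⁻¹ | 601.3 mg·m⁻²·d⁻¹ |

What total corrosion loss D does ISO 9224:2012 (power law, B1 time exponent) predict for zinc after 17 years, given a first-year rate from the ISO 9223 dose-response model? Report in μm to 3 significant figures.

zinc: temperature factor f = +0.038·(-20.8) = -0.7904
  Pd branch = 0.0129·Pd^0.44·e^(0.046·RH+f) = 1.107 μm/a
  Sd branch = 0.0175·Sd^0.57·e^(0.008·RH+0.085·T) = 0.4658 μm/a
  sum: 1.107 + 0.4658 → r_corr = 1.572 μm/a
Power-law: D(17) = r_corr · 17^0.813
  D(17) = 1.572 × 17^0.813 = 1.572 × 10.01 = 15.74 μm

D(17) = 15.7 μm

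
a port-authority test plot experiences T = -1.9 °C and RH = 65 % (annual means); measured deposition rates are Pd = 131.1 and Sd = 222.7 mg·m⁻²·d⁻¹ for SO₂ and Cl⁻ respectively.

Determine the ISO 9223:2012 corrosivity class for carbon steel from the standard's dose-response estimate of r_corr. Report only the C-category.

carbon steel: f(T) = +0.150·(T−10) [T≤10 °C] = -1.7850
  sulphur-dioxide contribution → 13.76 μm/a
  chloride contribution → 23.05 μm/a
  total first-year rate 36.81 μm/a
ISO 9223 Table 2 (carbon steel): 25 < 36.8 ≤ 50 μm/a ⇒ C3

C3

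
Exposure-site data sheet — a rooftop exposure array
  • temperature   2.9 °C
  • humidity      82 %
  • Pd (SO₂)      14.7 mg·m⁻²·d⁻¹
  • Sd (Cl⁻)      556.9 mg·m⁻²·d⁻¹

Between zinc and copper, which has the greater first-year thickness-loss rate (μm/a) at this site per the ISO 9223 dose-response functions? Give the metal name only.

zinc

zinc: T≤10 °C ⇒ hinge +0.038·(2.9−10) = -0.2698
  SO₂ term: 0.0129·14.7^0.44·exp(0.046·82-0.2698) = 1.397
  Sd branch = 0.0175·Sd^0.57·e^(0.008·RH+0.085·T) = 1.585 μm/a
  r_corr = 1.397 + 1.585 = 2.982 μm/a
copper: T≤10 °C ⇒ hinge +0.126·(2.9−10) = -0.8946
  Pd branch = 0.0053·Pd^0.26·e^(0.059·RH+f) = 0.55 μm/a
  Sd branch = 0.01025·Sd^0.27·e^(0.036·RH+0.049·T) = 1.247 μm/a
  r_corr = 0.55 + 1.247 = 1.797 μm/a
Ordering by μm/a: zinc (2.98) > copper (1.8)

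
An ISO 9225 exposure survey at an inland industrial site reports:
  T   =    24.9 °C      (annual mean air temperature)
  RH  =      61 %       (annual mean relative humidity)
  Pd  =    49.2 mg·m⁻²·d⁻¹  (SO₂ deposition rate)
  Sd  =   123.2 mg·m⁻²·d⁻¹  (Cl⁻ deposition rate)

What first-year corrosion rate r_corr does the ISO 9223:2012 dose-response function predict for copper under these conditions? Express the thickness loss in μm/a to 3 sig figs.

r_corr = 1.31 μm/a

copper: f(T) = -0.080·(T−10) [T>10 °C] = -1.1920
  SO₂ term: 0.0053·49.2^0.26·exp(0.059·61-1.1920) = 0.162
  Sd branch = 0.01025·Sd^0.27·e^(0.036·RH+0.049·T) = 1.145 μm/a
  r_corr = 0.162 + 1.145 = 1.307 μm/a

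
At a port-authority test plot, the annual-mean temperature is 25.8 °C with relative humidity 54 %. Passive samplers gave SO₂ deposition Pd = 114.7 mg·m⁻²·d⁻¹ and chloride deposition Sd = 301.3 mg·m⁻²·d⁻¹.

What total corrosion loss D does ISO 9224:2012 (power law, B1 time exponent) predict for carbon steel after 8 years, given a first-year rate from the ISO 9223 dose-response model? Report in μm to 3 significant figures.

carbon steel: f(T) = -0.054·(T−10) [T>10 °C] = -0.8532
  SO₂ term: 1.77·114.7^0.52·exp(0.02·54-0.8532) = 26.15
  Sd branch = 0.102·Sd^0.62·e^(0.033·RH+0.04·T) = 58.57 μm/a
  r_corr = 26.15 + 58.57 = 84.72 μm/a
Long-term exponent b (ISO 9224 Table 2, B1) = 0.523
  D(8) = 84.72 × 8^0.523 = 84.72 × 2.967 = 251.4 μm

D(8) = 251 μm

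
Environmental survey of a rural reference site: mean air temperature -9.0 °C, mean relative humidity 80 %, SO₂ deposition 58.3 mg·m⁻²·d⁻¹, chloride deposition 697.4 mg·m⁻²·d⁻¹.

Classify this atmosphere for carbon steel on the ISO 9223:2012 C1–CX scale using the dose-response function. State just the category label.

carbon steel: temperature factor f = +0.150·(-19.0) = -2.8500
  sulphur-dioxide contribution → 4.2 μm/a
  chloride contribution → 57.78 μm/a
  total first-year rate 61.98 μm/a
62 μm/a falls in (50, 80] for carbon steel → category C4

C4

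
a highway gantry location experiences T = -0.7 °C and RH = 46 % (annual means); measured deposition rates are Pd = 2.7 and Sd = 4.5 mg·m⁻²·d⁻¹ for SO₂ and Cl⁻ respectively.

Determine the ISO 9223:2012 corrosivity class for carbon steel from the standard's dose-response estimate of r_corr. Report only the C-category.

C2

carbon steel: T≤10 °C ⇒ hinge +0.150·(-0.7−10) = -1.6050
  sulphur-dioxide contribution → 1.496 μm/a
  chloride contribution → 1.15 μm/a
  ⇒ r_corr(carbon steel) = 2.645 μm/a
2.65 μm/a falls in (1.3, 25] for carbon steel → category C2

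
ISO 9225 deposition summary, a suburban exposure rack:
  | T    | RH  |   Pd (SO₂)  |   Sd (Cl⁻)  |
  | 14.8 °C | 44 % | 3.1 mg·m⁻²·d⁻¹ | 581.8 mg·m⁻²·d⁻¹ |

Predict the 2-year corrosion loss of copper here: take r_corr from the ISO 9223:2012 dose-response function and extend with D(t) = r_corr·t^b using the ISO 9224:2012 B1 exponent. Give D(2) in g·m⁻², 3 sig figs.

copper: T>10 °C ⇒ hinge -0.080·(14.8−10) = -0.3840
  sulphur-dioxide contribution → 0.06497 μm/a
  chloride contribution → 0.5756 μm/a
  total first-year rate 0.6405 μm/a
ISO 9224: D(t) = r_corr · t^b with b = 0.667 (copper, B1)
  D(2) = 0.6405 × 2^0.667 = 0.6405 × 1.588 = 1.017 μm
  Mass loss = 1.017 μm × 8.96 g/cm³ = 9.112 g·m⁻²

D(2) = 9.11 g·m⁻²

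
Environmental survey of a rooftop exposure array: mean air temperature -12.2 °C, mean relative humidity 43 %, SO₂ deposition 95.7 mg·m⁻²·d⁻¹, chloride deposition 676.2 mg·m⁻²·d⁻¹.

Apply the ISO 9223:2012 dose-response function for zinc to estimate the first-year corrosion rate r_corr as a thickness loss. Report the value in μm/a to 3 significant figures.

zinc: f(T) = +0.038·(T−10) [T≤10 °C] = -0.8436
  sulphur-dioxide contribution → 0.2984 μm/a
  chloride contribution → 0.3591 μm/a
  total first-year rate 0.6575 μm/a

r_corr = 0.658 μm/a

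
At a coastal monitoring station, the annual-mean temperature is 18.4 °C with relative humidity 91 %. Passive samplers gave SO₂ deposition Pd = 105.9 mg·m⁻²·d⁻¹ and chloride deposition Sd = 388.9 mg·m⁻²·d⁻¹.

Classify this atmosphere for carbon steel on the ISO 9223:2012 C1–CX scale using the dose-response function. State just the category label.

CX

carbon steel: temperature factor f = -0.054·(8.4) = -0.4536
  sulphur-dioxide contribution → 78.4 μm/a
  chloride contribution → 173 μm/a
  total first-year rate 251.4 μm/a
251 μm/a falls in (200, 700] for carbon steel → category CX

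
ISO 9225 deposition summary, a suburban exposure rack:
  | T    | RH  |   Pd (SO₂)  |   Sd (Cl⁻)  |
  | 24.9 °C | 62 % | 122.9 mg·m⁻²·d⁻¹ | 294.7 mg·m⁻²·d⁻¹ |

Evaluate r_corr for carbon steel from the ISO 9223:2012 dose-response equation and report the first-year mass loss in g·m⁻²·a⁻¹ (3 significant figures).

carbon steel: T>10 °C ⇒ hinge -0.054·(24.9−10) = -0.8046
  sulphur-dioxide contribution → 33.39 μm/a
  chloride contribution → 72.57 μm/a
  ⇒ r_corr(carbon steel) = 106 μm/a
Convert to mass loss: 106 μm/a × 7.85 g/cm³ = 831.8 g·m⁻²·a⁻¹

r_corr = 832 g·m⁻²·a⁻¹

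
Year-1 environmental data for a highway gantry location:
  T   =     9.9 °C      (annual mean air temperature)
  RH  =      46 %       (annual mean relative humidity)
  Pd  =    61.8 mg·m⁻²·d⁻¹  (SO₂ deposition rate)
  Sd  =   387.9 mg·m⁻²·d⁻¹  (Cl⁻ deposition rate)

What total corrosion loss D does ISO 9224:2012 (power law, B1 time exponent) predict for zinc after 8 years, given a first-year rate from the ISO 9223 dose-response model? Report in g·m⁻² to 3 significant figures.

D(8) = 93.2 g·m⁻²

zinc: f(T) = +0.038·(T−10) [T≤10 °C] = -0.0038
  sulphur-dioxide contribution → 0.6545 μm/a
  chloride contribution → 1.753 μm/a
  ⇒ r_corr(zinc) = 2.408 μm/a
Long-term exponent b (ISO 9224 Table 2, B1) = 0.813
  D(8) = 2.408 × 8^0.813 = 2.408 × 5.423 = 13.06 μm
  Mass loss = 13.06 μm × 7.14 g/cm³ = 93.23 g·m⁻²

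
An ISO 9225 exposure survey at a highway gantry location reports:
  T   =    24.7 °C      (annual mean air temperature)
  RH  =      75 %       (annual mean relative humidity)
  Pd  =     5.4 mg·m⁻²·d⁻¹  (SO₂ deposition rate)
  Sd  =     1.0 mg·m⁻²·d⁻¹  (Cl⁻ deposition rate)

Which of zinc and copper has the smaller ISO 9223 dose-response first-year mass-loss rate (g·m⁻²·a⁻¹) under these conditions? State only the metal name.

zinc

zinc: f(T) = -0.071·(T−10) [T>10 °C] = -1.0437
  sulphur-dioxide contribution → 0.3005 μm/a
  chloride contribution → 0.2603 μm/a
  ⇒ r_corr(zinc) = 0.5608 μm/a
  mass loss = 0.5608 μm/a × 7.14 g/cm³ = 4.004 g·m⁻²·a⁻¹
copper: T>10 °C ⇒ hinge -0.080·(24.7−10) = -1.1760
  sulphur-dioxide contribution → 0.2117 μm/a
  chloride contribution → 0.5116 μm/a
  ⇒ r_corr(copper) = 0.7233 μm/a
  mass loss = 0.7233 μm/a × 8.96 g/cm³ = 6.481 g·m⁻²·a⁻¹
Ordering by g·m⁻²·a⁻¹: copper (6.48) > zinc (4)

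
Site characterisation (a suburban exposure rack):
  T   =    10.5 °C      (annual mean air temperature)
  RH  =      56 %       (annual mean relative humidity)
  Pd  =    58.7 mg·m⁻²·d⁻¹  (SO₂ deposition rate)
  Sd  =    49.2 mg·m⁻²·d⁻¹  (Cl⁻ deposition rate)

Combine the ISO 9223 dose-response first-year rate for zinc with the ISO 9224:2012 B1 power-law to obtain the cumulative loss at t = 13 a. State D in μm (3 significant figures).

D(13) = 12.9 μm

zinc: temperature factor f = -0.071·(0.5) = -0.0355
  SO₂ term: 0.0129·58.7^0.44·exp(0.046·56-0.0355) = 0.982
  Cl⁻ term: 0.0175·49.2^0.57·exp(0.008·56+0.085·10.5) = 0.6161
  sum: 0.982 + 0.6161 → r_corr = 1.598 μm/a
Power-law: D(13) = r_corr · 13^0.813
  D(13) = 1.598 × 13^0.813 = 1.598 × 8.047 = 12.86 μm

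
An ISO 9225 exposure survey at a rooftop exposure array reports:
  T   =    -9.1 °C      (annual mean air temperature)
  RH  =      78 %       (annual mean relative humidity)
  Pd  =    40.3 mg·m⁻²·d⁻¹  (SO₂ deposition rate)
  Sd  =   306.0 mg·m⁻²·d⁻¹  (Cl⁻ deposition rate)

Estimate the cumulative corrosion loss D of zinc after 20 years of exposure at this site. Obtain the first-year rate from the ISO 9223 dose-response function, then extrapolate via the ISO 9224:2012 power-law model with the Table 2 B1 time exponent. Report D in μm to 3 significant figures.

zinc: temperature factor f = +0.038·(-19.1) = -0.7258
  Pd branch = 0.0129·Pd^0.44·e^(0.046·RH+f) = 1.148 μm/a
  Sd branch = 0.0175·Sd^0.57·e^(0.008·RH+0.085·T) = 0.3935 μm/a
  sum: 1.148 + 0.3935 → r_corr = 1.542 μm/a
Power-law: D(20) = r_corr · 20^0.813
  D(20) = 1.542 × 20^0.813 = 1.542 × 11.42 = 17.61 μm

D(20) = 17.6 μm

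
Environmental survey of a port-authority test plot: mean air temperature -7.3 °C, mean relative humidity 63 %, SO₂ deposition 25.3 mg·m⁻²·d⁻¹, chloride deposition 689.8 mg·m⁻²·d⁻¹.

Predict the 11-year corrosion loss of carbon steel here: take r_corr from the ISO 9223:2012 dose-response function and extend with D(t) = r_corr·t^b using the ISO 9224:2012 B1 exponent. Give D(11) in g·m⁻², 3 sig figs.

carbon steel: temperature factor f = +0.150·(-17.3) = -2.5950
  sulphur-dioxide contribution → 2.499 μm/a
  chloride contribution → 35.05 μm/a
  ⇒ r_corr(carbon steel) = 37.55 μm/a
Power-law: D(11) = r_corr · 11^0.523
  D(11) = 37.55 × 11^0.523 = 37.55 × 3.505 = 131.6 μm
  Mass loss = 131.6 μm × 7.85 g/cm³ = 1033 g·m⁻²

D(11) = 1.03e+03 g·m⁻²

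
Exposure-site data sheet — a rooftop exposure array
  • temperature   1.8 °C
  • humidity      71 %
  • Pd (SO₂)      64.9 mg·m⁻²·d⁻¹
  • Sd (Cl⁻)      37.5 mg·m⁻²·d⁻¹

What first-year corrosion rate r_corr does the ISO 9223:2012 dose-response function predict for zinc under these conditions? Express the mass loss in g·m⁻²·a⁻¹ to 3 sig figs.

zinc: temperature factor f = +0.038·(-8.2) = -0.3116
  SO₂ term: 0.0129·64.9^0.44·exp(0.046·71-0.3116) = 1.553
  Sd branch = 0.0175·Sd^0.57·e^(0.008·RH+0.085·T) = 0.284 μm/a
  sum: 1.553 + 0.284 → r_corr = 1.837 μm/a
Convert to mass loss: 1.837 μm/a × 7.14 g/cm³ = 13.11 g·m⁻²·a⁻¹

r_corr = 13.1 g·m⁻²·a⁻¹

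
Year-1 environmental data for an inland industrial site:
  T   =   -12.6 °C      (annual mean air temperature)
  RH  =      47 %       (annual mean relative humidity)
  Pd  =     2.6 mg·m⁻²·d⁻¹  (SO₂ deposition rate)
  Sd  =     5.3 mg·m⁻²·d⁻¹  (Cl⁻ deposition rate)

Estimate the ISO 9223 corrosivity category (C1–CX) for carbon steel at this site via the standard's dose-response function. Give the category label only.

C1

carbon steel: f(T) = +0.150·(T−10) [T≤10 °C] = -3.3900
  sulphur-dioxide contribution → 0.251 μm/a
  chloride contribution → 0.8173 μm/a
  total first-year rate 1.068 μm/a
ISO 9223 Table 2 (carbon steel): 0 < 1.07 ≤ 1.3 μm/a ⇒ C1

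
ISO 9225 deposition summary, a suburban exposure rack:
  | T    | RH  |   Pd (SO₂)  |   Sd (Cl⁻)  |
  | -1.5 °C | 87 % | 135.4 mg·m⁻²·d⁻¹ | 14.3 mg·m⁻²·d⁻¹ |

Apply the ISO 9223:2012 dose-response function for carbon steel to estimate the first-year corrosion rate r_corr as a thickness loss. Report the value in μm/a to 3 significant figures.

carbon steel: f(T) = +0.150·(T−10) [T≤10 °C] = -1.7250
  Pd branch = 1.77·Pd^0.52·e^(0.02·RH+f) = 23.06 μm/a
  Sd branch = 0.102·Sd^0.62·e^(0.033·RH+0.04·T) = 8.825 μm/a
  sum: 23.06 + 8.825 → r_corr = 31.89 μm/a

r_corr = 31.9 μm/a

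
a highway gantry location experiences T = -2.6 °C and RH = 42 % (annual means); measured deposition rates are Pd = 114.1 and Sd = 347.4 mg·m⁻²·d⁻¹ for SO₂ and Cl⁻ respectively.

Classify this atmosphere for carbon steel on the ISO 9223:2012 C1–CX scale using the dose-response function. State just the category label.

carbon steel: f(T) = +0.150·(T−10) [T≤10 °C] = -1.8900
  sulphur-dioxide contribution → 7.274 μm/a
  chloride contribution → 13.83 μm/a
  total first-year rate 21.1 μm/a
21.1 μm/a falls in (1.3, 25] for carbon steel → category C2

C2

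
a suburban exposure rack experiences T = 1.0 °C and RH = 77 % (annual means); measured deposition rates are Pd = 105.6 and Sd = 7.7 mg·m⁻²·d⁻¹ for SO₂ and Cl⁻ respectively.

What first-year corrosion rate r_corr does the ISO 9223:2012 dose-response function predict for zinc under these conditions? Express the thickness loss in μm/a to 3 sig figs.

r_corr = 2.57 μm/a

zinc: f(T) = +0.038·(T−10) [T≤10 °C] = -0.3420
  sulphur-dioxide contribution → 2.459 μm/a
  chloride contribution → 0.1129 μm/a
  ⇒ r_corr(zinc) = 2.572 μm/a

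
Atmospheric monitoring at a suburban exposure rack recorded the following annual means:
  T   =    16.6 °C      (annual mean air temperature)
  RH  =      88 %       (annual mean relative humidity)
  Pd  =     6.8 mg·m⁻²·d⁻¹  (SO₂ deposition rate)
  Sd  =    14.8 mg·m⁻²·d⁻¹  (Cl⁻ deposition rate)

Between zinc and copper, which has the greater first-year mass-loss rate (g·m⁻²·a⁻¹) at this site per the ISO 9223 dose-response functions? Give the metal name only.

zinc: temperature factor f = -0.071·(6.6) = -0.4686
  sulphur-dioxide contribution → 1.075 μm/a
  chloride contribution → 0.6739 μm/a
  ⇒ r_corr(zinc) = 1.749 μm/a
  mass loss = 1.749 μm/a × 7.14 g/cm³ = 12.49 g·m⁻²·a⁻¹
copper: f(T) = -0.080·(T−10) [T>10 °C] = -0.5280
  sulphur-dioxide contribution → 0.9253 μm/a
  chloride contribution → 1.137 μm/a
  ⇒ r_corr(copper) = 2.062 μm/a
  mass loss = 2.062 μm/a × 8.96 g/cm³ = 18.48 g·m⁻²·a⁻¹
Ordering by g·m⁻²·a⁻¹: copper (18.5) > zinc (12.5)

copper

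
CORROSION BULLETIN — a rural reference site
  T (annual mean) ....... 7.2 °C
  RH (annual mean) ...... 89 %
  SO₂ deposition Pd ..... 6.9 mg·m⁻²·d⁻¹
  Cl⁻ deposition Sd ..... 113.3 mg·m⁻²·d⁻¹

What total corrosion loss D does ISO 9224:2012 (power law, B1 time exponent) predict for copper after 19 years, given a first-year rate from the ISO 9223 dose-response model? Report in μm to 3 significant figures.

copper: temperature factor f = +0.126·(-2.8) = -0.3528
  sulphur-dioxide contribution → 1.174 μm/a
  chloride contribution → 1.288 μm/a
  total first-year rate 2.462 μm/a
Power-law: D(19) = r_corr · 19^0.667
  D(19) = 2.462 × 19^0.667 = 2.462 × 7.127 = 17.55 μm

D(19) = 17.6 μm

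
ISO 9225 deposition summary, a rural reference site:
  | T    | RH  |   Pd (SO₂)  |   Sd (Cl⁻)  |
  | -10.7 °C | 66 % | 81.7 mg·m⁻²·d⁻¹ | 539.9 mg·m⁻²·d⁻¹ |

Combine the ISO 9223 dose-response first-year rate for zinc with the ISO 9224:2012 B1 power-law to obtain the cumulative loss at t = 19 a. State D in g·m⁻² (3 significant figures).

zinc: temperature factor f = +0.038·(-20.7) = -0.7866
  Pd branch = 0.0129·Pd^0.44·e^(0.046·RH+f) = 0.8489 μm/a
  Cl⁻ term: 0.0175·539.9^0.57·exp(0.008·66+0.085·-10.7) = 0.4313
  r_corr = 0.8489 + 0.4313 = 1.28 μm/a
ISO 9224: D(t) = r_corr · t^b with b = 0.813 (zinc, B1)
  D(19) = 1.28 × 19^0.813 = 1.28 × 10.96 = 14.03 μm
  Mass loss = 14.03 μm × 7.14 g/cm³ = 100.1 g·m⁻²

D(19) = 100 g·m⁻²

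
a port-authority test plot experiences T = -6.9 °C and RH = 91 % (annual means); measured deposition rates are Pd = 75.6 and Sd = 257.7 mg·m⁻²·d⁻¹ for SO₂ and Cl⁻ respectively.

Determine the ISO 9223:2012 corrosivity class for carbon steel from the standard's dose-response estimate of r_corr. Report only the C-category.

C4

carbon steel: temperature factor f = +0.150·(-16.9) = -2.5350
  SO₂ term: 1.77·75.6^0.52·exp(0.02·91-2.5350) = 8.209
  Sd branch = 0.102·Sd^0.62·e^(0.033·RH+0.04·T) = 48.73 μm/a
  r_corr = 8.209 + 48.73 = 56.94 μm/a
Category bounds: 50…80 μm/a bracket r_corr ⇒ C4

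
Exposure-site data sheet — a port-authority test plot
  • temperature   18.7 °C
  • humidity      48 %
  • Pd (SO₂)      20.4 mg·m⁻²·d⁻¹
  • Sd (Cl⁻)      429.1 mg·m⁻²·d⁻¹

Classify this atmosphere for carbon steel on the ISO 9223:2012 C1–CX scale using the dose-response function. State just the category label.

C4

carbon steel: f(T) = -0.054·(T−10) [T>10 °C] = -0.4698
  SO₂ term: 1.77·20.4^0.52·exp(0.02·48-0.4698) = 13.86
  Sd branch = 0.102·Sd^0.62·e^(0.033·RH+0.04·T) = 45.04 μm/a
  r_corr = 13.86 + 45.04 = 58.9 μm/a
58.9 μm/a falls in (50, 80] for carbon steel → category C4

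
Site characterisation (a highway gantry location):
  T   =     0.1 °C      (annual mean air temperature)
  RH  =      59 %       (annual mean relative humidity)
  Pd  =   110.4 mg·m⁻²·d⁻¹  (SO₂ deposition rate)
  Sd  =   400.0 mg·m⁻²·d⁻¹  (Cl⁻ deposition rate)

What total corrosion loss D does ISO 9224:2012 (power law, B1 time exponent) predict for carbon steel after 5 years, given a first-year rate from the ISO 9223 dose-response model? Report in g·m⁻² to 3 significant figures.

carbon steel: f(T) = +0.150·(T−10) [T≤10 °C] = -1.4850
  sulphur-dioxide contribution → 15.06 μm/a
  chloride contribution → 29.46 μm/a
  total first-year rate 44.52 μm/a
ISO 9224: D(t) = r_corr · t^b with b = 0.523 (carbon steel, B1)
  D(5) = 44.52 × 5^0.523 = 44.52 × 2.32 = 103.3 μm
  Mass loss = 103.3 μm × 7.85 g/cm³ = 810.9 g·m⁻²

D(5) = 811 g·m⁻²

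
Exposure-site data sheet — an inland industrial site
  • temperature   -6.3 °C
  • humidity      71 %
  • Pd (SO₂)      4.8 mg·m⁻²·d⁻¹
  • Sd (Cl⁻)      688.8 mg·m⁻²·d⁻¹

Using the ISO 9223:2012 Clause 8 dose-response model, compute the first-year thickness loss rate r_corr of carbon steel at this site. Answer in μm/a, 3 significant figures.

carbon steel: f(T) = +0.150·(T−10) [T≤10 °C] = -2.4450
  Pd branch = 1.77·Pd^0.52·e^(0.02·RH+f) = 1.436 μm/a
  Sd branch = 0.102·Sd^0.62·e^(0.033·RH+0.04·T) = 47.46 μm/a
  r_corr = 1.436 + 47.46 = 48.9 μm/a

r_corr = 48.9 μm/a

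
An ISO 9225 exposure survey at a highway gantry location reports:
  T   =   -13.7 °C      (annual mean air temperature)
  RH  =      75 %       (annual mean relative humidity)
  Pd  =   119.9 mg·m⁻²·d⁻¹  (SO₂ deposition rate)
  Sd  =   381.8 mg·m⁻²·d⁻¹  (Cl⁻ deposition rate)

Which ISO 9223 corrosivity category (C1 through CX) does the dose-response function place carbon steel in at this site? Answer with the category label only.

carbon steel: T≤10 °C ⇒ hinge +0.150·(-13.7−10) = -3.5550
  Pd branch = 1.77·Pd^0.52·e^(0.02·RH+f) = 2.732 μm/a
  Cl⁻ term: 0.102·381.8^0.62·exp(0.033·75+0.04·-13.7) = 27.94
  r_corr = 2.732 + 27.94 = 30.67 μm/a
30.7 μm/a falls in (25, 50] for carbon steel → category C3

C3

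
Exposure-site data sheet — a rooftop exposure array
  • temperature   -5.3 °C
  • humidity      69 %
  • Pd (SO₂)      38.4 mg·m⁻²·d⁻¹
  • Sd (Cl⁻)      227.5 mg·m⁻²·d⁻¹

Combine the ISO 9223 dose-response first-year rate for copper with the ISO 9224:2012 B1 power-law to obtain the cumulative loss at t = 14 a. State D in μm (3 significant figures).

copper: T≤10 °C ⇒ hinge +0.126·(-5.3−10) = -1.9278
  sulphur-dioxide contribution → 0.1167 μm/a
  chloride contribution → 0.4103 μm/a
  total first-year rate 0.527 μm/a
ISO 9224: D(t) = r_corr · t^b with b = 0.667 (copper, B1)
  D(14) = 0.527 × 14^0.667 = 0.527 × 5.814 = 3.064 μm

D(14) = 3.06 μm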